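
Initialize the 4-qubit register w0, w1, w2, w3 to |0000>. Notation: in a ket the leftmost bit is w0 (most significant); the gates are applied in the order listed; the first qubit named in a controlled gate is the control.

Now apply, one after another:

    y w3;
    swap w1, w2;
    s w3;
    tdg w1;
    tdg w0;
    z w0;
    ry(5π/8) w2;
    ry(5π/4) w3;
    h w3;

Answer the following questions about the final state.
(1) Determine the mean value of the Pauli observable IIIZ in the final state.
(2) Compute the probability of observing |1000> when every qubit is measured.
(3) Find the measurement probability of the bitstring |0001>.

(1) The observable IIIZ averages to 2*sqrt(1/2 - sqrt(2)/4)*sqrt(sqrt(2)/4 + 1/2)*cos(5*pi/16)**2 + 2*sqrt(1/2 - sqrt(2)/4)*sqrt(sqrt(2)/4 + 1/2)*sin(5*pi/16)**2.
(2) Outcome |1000> occurs with probability 0.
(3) A full measurement returns |0001> with probability (2 - sqrt(2))*(2 - sqrt(2 - sqrt(2)))/16.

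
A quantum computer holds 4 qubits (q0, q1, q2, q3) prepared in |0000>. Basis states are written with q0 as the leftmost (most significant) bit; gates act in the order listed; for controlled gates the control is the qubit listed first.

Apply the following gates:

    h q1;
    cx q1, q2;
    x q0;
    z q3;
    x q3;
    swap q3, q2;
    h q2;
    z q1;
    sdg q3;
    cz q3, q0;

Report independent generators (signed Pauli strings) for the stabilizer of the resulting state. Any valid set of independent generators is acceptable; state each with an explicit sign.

One valid set of independent stabilizer generators is -IXIY, -IIXI, -ZIII, +IZIZ (any independent generating set of the same group is equally correct).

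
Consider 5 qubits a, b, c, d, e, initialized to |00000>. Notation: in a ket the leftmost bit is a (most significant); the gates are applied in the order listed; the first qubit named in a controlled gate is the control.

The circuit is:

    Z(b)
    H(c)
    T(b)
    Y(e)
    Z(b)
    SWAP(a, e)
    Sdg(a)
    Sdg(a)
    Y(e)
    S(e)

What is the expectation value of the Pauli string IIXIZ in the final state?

The observable IIXIZ averages to -1.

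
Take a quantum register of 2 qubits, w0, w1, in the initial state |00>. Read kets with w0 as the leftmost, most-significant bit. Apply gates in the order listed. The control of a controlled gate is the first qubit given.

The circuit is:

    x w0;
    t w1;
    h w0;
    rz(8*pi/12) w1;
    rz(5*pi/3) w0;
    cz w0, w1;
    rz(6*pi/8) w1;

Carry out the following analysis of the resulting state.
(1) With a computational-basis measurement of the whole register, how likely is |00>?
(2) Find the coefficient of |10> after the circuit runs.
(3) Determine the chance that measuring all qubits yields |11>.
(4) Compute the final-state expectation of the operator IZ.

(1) A full measurement returns |00> with probability 1/2.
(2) The final state's coefficient on |10> equals -sqrt(2)*exp(I*pi/8)/2.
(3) Outcome |11> occurs with probability 0.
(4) The expectation value of IZ is 1.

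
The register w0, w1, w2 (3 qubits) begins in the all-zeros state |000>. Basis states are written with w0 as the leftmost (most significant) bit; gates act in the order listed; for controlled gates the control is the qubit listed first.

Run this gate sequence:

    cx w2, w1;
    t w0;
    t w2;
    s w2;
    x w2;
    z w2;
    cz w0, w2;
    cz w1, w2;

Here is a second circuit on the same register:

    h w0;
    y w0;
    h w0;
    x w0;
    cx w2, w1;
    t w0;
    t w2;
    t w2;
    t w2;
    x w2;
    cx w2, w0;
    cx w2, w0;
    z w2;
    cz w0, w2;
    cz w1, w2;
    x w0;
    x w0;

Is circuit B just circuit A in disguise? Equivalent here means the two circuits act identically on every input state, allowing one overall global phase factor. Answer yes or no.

No — the two circuits implement different unitaries, even allowing a global phase.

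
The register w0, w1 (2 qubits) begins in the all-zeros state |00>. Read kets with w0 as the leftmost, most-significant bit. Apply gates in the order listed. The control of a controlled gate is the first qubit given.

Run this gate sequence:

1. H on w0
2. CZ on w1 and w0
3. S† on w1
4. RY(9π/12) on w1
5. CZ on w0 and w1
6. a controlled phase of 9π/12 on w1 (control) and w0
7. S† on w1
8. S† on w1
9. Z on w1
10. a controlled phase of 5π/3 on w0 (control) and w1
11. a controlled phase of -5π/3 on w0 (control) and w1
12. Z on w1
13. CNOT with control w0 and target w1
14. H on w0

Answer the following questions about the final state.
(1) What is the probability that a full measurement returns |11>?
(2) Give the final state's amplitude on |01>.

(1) A full measurement returns |11> with probability sqrt(2)/8 + 1/4. Key observation: the block from step 9 through step 12 cancels to the identity and can be dropped.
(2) |01> carries amplitude -sqrt(sqrt(2) + 2)/4 + sqrt(2 - sqrt(2))/4 in the final state.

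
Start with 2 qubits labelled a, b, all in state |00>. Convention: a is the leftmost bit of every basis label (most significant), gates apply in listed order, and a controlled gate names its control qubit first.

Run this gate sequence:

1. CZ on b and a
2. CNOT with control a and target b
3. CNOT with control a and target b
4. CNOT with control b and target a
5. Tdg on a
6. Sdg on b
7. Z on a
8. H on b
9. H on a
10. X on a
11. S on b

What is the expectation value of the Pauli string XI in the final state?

The expectation value of XI is 1.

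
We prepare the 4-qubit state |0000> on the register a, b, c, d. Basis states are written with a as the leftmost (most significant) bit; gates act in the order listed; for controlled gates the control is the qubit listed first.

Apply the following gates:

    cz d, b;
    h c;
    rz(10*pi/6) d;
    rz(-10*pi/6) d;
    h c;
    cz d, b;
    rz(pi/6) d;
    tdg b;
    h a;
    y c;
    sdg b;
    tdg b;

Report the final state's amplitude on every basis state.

After the circuit, the state carries amplitude sqrt(2)*exp(5*I*pi/12)/2 on |0010>, sqrt(2)*exp(5*I*pi/12)/2 on |1010>, and 0 on every other basis state. Key observation: steps 1-6 multiply out to the identity, so the circuit reduces to the remaining gates.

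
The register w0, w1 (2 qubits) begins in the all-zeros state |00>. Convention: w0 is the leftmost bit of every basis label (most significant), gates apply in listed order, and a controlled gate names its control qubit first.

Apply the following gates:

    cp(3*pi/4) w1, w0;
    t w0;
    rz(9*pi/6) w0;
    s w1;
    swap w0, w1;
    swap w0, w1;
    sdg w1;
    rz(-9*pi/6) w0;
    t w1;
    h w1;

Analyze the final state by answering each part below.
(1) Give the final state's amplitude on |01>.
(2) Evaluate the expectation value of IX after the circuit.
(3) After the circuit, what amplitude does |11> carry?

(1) The final state's coefficient on |01> equals sqrt(2)/2.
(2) In the final state, IX has expectation 1.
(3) The amplitude on |11> is 0.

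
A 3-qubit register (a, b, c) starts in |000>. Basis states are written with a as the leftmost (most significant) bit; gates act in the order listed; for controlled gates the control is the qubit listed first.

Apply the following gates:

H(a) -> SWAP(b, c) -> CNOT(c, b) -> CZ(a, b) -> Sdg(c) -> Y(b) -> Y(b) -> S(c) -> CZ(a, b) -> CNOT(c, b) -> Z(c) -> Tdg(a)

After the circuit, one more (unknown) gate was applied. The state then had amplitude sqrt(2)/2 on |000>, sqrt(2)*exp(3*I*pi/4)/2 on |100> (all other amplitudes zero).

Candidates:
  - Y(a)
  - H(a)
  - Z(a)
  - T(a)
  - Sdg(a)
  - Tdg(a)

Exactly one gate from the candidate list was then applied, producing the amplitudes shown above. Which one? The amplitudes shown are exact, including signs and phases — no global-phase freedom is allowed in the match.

The unique candidate consistent with the amplitudes is Z(a). Key observation: steps 3-10 multiply out to the identity, so the circuit reduces to the remaining gates.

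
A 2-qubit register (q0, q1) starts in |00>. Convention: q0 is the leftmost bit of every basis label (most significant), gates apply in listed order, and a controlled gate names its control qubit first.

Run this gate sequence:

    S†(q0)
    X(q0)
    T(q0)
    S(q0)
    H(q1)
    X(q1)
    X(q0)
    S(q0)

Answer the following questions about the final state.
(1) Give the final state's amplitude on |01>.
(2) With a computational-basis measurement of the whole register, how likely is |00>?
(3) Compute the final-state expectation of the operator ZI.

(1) The final state's coefficient on |01> equals sqrt(2)*exp(3*I*pi/4)/2.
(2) A full measurement returns |00> with probability 1/2.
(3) In the final state, ZI has expectation 1.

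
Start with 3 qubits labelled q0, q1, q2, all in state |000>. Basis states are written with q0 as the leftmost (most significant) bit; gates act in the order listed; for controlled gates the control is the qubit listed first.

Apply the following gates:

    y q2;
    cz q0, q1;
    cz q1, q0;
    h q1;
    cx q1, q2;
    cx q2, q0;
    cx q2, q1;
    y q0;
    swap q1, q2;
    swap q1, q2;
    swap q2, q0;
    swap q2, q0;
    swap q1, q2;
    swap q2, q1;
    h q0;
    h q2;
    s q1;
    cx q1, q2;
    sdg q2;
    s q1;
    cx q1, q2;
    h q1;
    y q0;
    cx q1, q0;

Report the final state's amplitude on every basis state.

The resulting statevector has amplitude 1/2 on |000>, 0 on |001>, 0 on |010>, -I/2 on |011>, 0 on |100>, I/2 on |101>, -1/2 on |110>, 0 on |111>. Key observation: steps 11-12 multiply out to the identity, so the circuit reduces to the remaining gates.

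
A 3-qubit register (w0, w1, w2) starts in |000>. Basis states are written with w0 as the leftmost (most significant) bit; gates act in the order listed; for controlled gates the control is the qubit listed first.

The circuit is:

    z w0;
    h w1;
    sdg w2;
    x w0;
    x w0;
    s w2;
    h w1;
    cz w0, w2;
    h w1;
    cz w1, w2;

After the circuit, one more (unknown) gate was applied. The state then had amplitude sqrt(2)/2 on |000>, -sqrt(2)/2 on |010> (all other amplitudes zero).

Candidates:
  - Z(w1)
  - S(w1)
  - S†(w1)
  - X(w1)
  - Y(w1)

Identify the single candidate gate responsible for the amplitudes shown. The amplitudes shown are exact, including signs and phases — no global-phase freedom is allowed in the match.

The applied gate was Z(w1).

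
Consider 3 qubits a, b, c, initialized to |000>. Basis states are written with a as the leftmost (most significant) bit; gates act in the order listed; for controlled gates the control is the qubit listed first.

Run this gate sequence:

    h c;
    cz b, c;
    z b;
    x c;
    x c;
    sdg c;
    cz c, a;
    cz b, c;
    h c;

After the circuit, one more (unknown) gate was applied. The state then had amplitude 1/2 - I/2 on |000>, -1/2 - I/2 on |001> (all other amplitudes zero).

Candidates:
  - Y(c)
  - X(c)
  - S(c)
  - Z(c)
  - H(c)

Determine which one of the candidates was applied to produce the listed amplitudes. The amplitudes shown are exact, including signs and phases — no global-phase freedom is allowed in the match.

The applied gate was Z(c).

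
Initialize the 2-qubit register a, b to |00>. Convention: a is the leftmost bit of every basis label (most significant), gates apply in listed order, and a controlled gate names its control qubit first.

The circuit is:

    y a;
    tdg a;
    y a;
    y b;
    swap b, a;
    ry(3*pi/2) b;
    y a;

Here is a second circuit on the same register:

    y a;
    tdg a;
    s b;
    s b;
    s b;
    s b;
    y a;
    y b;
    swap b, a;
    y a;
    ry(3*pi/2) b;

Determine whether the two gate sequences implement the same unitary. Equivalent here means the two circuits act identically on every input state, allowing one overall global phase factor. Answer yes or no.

Yes, they are equivalent — the unitaries differ by at most a global phase.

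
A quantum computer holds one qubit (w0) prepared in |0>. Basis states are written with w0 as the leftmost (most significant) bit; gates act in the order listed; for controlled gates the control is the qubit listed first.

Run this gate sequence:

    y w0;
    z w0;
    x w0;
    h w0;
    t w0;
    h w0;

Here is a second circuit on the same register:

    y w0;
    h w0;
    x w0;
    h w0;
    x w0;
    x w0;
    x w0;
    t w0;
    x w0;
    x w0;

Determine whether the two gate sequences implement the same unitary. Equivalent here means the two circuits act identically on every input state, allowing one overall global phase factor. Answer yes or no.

No — the two circuits implement different unitaries, even allowing a global phase.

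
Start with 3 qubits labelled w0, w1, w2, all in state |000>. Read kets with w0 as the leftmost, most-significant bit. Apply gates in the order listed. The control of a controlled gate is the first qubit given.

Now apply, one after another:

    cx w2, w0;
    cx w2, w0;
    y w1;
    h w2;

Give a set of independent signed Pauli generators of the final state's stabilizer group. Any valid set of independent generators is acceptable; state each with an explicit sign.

The stabilizer group can be generated by +IIX, +ZII, -IZI, among other valid generating sets.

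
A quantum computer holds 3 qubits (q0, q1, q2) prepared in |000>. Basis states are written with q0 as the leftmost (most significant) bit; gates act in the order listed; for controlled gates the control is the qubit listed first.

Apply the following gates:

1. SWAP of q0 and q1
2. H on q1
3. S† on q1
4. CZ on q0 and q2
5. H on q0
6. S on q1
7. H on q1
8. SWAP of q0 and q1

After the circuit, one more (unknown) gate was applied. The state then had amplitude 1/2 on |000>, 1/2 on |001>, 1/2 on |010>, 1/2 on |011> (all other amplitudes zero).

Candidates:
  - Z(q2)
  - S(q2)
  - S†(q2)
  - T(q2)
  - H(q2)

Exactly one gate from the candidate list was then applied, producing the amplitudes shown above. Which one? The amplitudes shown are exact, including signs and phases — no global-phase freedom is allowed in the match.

It was H(q2) that produced the state shown.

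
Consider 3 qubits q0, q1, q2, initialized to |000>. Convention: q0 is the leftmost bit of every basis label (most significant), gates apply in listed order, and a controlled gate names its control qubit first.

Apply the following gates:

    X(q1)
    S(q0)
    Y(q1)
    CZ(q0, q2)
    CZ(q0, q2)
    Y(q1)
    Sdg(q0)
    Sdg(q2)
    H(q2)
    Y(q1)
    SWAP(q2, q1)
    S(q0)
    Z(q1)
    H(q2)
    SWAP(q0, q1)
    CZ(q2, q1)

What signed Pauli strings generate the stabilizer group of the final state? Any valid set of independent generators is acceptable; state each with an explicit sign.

The stabilizer group can be generated by -XII, +IIX, +IZI, among other valid generating sets. Key observation: the block from step 2 through step 7 cancels to the identity and can be dropped.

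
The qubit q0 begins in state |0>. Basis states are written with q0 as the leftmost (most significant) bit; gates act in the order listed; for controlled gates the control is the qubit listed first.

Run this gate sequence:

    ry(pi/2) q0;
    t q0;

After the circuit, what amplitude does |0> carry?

|0> carries amplitude sqrt(2)/2 in the final state.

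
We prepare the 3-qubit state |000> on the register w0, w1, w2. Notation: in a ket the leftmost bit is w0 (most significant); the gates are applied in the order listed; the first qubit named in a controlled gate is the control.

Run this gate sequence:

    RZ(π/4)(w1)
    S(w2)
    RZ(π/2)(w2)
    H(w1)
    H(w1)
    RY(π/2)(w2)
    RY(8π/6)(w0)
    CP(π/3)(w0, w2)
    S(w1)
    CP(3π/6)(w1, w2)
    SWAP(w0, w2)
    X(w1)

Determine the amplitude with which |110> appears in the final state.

The final state's coefficient on |110> equals sqrt(2)*exp(5*I*pi/8)/4.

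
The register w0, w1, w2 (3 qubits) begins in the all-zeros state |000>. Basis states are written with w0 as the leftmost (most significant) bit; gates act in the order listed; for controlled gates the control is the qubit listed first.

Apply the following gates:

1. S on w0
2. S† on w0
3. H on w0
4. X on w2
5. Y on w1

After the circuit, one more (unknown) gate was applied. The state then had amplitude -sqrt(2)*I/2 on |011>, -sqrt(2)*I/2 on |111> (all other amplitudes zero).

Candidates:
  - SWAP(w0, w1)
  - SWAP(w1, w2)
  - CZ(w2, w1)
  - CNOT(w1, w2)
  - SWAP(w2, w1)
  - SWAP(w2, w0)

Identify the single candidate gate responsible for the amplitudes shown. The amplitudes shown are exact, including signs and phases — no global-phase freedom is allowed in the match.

It was CZ(w2, w1) that produced the state shown. Key observation: steps 1-2 multiply out to the identity, so the circuit reduces to the remaining gates.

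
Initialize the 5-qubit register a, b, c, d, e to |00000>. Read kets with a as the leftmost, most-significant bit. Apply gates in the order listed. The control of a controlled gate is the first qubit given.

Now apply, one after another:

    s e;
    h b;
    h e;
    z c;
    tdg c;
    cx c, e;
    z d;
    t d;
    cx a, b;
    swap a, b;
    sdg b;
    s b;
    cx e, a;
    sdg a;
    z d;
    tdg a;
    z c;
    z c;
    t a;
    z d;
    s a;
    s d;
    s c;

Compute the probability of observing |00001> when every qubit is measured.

A full measurement returns |00001> with probability 1/4. Key observation: the block from step 14 through step 21 cancels to the identity and can be dropped.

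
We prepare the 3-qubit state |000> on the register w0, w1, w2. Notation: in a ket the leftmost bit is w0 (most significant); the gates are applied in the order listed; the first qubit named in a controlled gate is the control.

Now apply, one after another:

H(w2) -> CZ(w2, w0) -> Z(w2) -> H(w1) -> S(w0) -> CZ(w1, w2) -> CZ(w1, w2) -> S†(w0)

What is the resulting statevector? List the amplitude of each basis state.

The resulting statevector has amplitude 1/2 on |000>, -1/2 on |001>, 1/2 on |010>, -1/2 on |011>, 0 on |100>, 0 on |101>, 0 on |110>, 0 on |111>. Key observation: steps 5-8 multiply out to the identity, so the circuit reduces to the remaining gates.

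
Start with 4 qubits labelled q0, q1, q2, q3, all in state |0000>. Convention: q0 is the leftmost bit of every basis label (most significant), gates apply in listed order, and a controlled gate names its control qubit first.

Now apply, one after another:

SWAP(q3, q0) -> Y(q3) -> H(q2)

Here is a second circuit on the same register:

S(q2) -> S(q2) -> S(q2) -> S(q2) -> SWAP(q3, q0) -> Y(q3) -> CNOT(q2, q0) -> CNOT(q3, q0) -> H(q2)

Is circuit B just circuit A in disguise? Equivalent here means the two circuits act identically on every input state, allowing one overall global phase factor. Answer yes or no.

No: there is an input state on which the two circuits produce genuinely different outputs (not merely differing by a phase).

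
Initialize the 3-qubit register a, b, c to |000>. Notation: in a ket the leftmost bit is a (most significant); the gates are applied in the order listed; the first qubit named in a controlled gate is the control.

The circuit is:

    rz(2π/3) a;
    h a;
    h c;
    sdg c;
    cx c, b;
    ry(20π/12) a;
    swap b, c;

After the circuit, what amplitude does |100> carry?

The amplitude on |100> is (-1 + sqrt(3))*exp(2*I*pi/3)/4.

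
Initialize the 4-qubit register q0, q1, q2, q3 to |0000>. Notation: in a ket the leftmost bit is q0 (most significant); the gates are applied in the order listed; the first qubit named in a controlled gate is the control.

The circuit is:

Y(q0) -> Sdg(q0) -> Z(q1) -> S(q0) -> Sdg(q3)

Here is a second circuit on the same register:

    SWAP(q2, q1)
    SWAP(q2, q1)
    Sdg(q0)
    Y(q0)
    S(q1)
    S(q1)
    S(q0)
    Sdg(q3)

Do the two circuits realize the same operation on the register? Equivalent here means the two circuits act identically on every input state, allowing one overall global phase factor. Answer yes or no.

No, they are not equivalent — no single phase factor reconciles the two unitaries.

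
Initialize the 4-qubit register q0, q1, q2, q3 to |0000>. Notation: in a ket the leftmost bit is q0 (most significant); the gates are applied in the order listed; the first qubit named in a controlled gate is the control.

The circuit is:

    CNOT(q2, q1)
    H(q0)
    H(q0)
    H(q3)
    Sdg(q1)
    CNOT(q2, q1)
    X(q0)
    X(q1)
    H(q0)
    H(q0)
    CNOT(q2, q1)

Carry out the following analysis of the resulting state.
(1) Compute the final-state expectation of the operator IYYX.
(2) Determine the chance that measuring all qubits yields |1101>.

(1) The observable IYYX averages to 0.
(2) Outcome |1101> occurs with probability 1/2.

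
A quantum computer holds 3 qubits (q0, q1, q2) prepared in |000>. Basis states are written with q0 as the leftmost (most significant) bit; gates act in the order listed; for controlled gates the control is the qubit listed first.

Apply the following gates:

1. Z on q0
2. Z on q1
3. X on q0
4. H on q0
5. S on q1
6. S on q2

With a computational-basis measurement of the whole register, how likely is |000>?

The probability of measuring |000> is 1/2.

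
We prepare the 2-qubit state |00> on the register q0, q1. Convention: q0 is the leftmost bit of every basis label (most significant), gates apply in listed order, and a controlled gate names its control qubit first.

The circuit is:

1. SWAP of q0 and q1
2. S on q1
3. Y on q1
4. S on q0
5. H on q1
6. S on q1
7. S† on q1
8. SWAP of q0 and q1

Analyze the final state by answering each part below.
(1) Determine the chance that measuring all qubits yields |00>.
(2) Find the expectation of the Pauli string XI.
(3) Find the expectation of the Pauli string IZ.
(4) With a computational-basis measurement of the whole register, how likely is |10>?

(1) A full measurement returns |00> with probability 1/2.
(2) The expectation value of XI is -1.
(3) The observable IZ averages to 1.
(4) A full measurement returns |10> with probability 1/2.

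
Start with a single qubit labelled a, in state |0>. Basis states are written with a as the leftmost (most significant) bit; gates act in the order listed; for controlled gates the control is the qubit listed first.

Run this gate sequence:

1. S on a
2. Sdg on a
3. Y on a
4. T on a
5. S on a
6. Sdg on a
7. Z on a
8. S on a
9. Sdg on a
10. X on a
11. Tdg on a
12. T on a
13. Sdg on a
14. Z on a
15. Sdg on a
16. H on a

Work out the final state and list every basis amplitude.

The final amplitudes are -sqrt(2)*exp(3*I*pi/4)/2 on |0>, -sqrt(2)*exp(3*I*pi/4)/2 on |1>.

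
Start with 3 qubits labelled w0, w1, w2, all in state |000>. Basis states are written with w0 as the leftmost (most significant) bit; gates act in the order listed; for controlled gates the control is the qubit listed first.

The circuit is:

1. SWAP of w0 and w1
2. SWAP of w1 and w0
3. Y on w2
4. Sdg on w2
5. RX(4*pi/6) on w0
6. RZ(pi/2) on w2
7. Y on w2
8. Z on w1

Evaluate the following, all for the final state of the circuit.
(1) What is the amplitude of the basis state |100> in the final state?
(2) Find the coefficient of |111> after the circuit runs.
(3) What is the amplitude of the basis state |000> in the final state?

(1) The final state's coefficient on |100> equals -sqrt(3)*exp(I*pi/4)/2.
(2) The final state's coefficient on |111> equals 0.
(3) |000> carries amplitude -exp(3*I*pi/4)/2 in the final state.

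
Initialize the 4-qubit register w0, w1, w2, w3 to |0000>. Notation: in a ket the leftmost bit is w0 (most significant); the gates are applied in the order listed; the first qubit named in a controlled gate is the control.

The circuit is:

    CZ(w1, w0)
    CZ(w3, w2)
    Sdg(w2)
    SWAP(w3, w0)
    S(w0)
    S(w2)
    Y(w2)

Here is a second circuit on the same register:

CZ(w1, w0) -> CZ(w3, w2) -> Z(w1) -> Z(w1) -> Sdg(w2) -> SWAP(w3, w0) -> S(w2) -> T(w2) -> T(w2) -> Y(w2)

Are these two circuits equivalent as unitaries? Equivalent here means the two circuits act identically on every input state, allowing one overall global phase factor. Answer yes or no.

No, they are not equivalent — no single phase factor reconciles the two unitaries.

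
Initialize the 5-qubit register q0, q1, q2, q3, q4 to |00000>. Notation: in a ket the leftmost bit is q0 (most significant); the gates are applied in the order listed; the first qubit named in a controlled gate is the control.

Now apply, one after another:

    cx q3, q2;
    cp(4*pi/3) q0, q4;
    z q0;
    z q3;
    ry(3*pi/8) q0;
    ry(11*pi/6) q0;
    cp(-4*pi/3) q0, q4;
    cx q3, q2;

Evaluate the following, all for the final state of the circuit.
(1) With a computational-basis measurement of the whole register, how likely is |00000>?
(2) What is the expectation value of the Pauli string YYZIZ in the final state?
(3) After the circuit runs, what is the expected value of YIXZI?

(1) Outcome |00000> occurs with probability sqrt(6 - 3*sqrt(2))/8 + sqrt(sqrt(2) + 2)/8 + 1/2.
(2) In the final state, YYZIZ has expectation 0.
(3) The observable YIXZI averages to 0.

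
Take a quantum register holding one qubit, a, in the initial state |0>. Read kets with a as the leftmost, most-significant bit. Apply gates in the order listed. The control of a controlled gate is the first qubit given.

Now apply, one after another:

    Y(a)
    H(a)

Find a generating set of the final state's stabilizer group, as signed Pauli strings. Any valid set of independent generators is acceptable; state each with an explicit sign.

One valid set of independent stabilizer generators is -X (any independent generating set of the same group is equally correct).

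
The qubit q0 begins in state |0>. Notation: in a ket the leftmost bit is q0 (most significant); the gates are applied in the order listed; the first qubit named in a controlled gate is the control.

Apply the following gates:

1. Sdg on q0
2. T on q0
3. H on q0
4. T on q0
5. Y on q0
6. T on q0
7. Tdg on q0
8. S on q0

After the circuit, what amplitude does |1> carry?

|1> carries amplitude -sqrt(2)/2 in the final state.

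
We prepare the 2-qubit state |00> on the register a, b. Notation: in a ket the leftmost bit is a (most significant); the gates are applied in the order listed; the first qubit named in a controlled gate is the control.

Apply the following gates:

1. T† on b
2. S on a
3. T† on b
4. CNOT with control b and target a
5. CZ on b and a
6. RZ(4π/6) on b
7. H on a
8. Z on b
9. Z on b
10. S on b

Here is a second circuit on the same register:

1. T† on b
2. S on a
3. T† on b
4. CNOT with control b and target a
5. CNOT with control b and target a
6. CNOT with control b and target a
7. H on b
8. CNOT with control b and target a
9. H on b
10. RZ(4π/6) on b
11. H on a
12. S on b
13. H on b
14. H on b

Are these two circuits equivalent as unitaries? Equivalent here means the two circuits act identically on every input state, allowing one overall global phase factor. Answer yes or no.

No — the two circuits implement different unitaries, even allowing a global phase.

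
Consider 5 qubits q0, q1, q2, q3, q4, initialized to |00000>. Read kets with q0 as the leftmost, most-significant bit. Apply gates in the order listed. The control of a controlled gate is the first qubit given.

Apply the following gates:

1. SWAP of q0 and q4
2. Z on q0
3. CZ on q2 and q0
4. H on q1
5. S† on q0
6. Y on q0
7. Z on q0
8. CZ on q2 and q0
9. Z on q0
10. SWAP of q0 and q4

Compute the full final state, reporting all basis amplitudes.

The resulting statevector has amplitude sqrt(2)*I/2 on |00001>, sqrt(2)*I/2 on |01001>, and 0 on every other basis state.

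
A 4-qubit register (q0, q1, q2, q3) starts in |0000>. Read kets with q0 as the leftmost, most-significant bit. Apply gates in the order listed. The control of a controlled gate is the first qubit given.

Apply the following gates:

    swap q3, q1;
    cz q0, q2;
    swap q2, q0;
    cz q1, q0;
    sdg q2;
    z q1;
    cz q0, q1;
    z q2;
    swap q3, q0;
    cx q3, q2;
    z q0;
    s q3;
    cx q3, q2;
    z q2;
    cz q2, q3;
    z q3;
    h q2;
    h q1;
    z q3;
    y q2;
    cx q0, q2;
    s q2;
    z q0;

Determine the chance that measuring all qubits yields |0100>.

The probability of measuring |0100> is 1/4.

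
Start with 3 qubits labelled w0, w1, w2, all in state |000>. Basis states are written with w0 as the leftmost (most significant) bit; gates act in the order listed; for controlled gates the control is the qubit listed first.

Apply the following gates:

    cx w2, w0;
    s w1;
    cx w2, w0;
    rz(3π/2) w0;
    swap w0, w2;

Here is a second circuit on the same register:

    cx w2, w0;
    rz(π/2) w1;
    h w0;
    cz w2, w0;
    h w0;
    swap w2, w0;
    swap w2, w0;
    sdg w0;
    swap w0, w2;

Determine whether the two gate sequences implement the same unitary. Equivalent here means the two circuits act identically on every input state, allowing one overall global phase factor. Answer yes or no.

Yes — the two circuits implement the same unitary up to a global phase.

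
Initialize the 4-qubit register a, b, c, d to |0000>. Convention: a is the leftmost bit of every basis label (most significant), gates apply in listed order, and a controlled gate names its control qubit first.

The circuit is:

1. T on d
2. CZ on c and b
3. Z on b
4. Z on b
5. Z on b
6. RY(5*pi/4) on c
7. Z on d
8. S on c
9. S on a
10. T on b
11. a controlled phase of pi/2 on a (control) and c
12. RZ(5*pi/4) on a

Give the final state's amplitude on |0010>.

|0010> carries amplitude -sqrt(sqrt(2) + 2)*exp(7*I*pi/8)/2 in the final state.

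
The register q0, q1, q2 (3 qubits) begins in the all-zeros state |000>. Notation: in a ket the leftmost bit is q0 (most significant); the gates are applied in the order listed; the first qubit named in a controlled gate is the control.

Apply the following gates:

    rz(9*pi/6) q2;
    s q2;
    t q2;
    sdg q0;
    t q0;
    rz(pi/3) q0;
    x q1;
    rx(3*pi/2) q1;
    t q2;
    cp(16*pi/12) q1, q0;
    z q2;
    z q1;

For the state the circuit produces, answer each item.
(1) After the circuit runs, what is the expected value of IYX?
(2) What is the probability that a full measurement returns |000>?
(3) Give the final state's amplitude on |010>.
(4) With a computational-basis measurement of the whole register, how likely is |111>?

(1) In the final state, IYX has expectation 0.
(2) A full measurement returns |000> with probability 1/2.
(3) |010> carries amplitude -sqrt(2)*exp(I*pi/12)/2 in the final state.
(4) A full measurement returns |111> with probability 0.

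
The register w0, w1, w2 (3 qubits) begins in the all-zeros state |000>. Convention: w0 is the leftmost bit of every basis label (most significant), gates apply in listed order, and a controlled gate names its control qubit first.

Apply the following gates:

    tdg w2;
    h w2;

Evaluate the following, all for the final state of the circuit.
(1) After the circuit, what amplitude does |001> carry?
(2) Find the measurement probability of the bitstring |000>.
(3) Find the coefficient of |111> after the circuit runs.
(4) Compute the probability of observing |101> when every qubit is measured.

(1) The final state's coefficient on |001> equals sqrt(2)/2.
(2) The probability of measuring |000> is 1/2.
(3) |111> carries amplitude 0 in the final state.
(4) A full measurement returns |101> with probability 0.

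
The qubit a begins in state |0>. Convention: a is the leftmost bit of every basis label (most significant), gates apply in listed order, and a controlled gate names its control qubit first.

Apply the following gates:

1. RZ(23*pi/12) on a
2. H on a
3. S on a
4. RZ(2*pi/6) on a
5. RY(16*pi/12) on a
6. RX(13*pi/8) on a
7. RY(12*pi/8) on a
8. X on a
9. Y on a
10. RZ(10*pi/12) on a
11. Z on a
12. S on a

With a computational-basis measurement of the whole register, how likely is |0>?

Outcome |0> occurs with probability sqrt(3)/8 + 1/2.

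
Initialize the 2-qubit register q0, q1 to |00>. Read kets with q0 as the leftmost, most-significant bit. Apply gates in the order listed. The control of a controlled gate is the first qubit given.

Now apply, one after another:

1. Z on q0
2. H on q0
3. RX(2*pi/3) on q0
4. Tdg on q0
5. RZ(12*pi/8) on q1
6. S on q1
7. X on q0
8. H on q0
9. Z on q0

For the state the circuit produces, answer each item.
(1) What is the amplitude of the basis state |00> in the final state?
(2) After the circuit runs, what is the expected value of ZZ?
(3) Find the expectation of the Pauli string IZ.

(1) The final state's coefficient on |00> equals -1/4 - exp(I*pi/4)/4 + sqrt(3)*exp(3*I*pi/4)/4 + sqrt(3)*I/4.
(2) The observable ZZ averages to sqrt(2)/2.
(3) The expectation value of IZ is 1.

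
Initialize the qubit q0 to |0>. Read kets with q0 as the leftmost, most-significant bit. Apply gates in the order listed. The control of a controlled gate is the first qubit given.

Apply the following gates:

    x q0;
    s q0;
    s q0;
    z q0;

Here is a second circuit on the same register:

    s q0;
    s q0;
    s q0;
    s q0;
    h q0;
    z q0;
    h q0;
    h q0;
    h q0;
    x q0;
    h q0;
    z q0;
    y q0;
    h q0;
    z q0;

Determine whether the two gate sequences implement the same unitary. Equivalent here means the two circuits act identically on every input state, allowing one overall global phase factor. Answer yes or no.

No, they are not equivalent — no single phase factor reconciles the two unitaries.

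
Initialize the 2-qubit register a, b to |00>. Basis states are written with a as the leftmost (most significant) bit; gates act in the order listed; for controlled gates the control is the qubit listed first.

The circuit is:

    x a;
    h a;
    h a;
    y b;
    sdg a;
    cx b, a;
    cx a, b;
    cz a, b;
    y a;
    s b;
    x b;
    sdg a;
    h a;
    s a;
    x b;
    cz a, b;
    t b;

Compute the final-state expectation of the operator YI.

In the final state, YI has expectation 1.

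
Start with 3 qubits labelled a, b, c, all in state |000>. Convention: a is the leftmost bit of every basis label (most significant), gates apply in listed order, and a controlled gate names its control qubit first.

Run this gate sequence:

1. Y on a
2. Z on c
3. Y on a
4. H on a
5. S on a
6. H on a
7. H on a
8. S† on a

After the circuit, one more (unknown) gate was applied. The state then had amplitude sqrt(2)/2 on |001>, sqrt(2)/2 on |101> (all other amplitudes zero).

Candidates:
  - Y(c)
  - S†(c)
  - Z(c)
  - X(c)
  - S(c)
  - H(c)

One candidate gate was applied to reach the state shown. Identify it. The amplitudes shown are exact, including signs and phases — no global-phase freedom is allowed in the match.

The unique candidate consistent with the amplitudes is X(c). Key observation: the block from step 5 through step 8 cancels to the identity and can be dropped.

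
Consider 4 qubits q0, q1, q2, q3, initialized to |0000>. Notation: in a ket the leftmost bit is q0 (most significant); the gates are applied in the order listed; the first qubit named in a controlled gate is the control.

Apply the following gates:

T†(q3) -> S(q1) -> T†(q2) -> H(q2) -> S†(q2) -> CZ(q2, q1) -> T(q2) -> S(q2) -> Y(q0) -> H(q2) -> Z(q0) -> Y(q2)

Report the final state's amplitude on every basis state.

The resulting statevector has amplitude -1/2 + exp(I*pi/4)/2 on |1000>, 1/2 + exp(I*pi/4)/2 on |1010>, and 0 on every other basis state.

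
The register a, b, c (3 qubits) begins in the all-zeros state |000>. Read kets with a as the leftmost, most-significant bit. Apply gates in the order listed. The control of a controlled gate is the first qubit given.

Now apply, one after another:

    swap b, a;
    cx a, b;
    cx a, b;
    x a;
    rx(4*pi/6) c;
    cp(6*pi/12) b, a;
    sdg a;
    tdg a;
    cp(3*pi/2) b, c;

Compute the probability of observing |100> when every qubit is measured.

The probability of measuring |100> is 1/4. Key observation: gates 2-3 undo each other exactly, leaving only the rest of the circuit to track.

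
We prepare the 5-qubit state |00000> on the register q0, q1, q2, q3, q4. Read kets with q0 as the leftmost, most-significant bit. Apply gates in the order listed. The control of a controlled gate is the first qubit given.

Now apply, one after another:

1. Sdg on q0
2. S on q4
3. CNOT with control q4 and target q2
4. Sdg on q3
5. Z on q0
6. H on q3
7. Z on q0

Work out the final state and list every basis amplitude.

The resulting statevector has amplitude sqrt(2)/2 on |00000>, sqrt(2)/2 on |00010>, and 0 on every other basis state.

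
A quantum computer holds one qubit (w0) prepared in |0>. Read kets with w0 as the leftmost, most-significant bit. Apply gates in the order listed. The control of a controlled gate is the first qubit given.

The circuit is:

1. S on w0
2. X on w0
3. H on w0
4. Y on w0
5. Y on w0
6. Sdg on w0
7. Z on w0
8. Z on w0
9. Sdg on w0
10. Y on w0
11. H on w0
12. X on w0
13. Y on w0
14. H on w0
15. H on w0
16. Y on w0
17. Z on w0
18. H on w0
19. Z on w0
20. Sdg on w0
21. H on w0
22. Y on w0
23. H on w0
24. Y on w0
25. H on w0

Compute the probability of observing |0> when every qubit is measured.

The probability of measuring |0> is 1/2. Key observation: gates 13-16 undo each other exactly, leaving only the rest of the circuit to track.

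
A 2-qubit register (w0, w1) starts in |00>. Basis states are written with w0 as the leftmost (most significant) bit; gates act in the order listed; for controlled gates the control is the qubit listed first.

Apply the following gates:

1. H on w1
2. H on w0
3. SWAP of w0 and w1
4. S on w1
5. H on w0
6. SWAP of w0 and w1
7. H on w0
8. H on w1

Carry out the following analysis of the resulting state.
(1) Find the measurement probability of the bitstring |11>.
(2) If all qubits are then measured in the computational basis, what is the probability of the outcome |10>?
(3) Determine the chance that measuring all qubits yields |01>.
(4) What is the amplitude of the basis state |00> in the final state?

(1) The probability of measuring |11> is 1/4.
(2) A full measurement returns |10> with probability 1/4.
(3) Outcome |01> occurs with probability 1/4.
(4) The amplitude on |00> is sqrt(2)*(1 + I)/4.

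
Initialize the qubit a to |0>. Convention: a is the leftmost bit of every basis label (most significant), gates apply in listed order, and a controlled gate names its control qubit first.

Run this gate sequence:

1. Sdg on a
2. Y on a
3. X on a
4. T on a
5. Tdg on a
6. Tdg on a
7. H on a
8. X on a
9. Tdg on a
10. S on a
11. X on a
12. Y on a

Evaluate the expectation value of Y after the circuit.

The expectation value of Y is -sqrt(2)/2.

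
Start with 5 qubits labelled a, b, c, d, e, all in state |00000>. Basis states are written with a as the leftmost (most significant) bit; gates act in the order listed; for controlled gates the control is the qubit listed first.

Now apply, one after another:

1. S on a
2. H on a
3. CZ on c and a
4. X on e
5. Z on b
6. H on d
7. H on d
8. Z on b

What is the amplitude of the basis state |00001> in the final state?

The amplitude on |00001> is sqrt(2)/2. Key observation: steps 5-8 multiply out to the identity, so the circuit reduces to the remaining gates.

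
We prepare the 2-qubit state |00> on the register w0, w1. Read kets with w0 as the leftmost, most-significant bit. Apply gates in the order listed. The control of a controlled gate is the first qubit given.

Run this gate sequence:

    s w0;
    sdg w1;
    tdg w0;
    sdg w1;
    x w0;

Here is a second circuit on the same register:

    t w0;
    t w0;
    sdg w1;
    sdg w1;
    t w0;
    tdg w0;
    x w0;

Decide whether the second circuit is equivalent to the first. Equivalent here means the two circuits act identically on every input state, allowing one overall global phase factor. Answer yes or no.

No — the two circuits implement different unitaries, even allowing a global phase.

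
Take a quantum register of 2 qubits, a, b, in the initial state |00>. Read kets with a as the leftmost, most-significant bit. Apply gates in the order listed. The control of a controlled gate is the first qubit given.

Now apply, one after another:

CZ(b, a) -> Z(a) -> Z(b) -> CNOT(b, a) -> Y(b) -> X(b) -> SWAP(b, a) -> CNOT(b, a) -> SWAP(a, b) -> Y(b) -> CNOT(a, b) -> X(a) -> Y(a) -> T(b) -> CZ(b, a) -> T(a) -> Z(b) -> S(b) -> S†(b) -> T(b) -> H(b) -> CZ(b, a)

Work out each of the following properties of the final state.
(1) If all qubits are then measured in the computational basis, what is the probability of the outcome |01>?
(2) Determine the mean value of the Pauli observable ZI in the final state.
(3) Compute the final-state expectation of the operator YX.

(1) The probability of measuring |01> is 1/2.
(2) In the final state, ZI has expectation 1.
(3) In the final state, YX has expectation 0.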